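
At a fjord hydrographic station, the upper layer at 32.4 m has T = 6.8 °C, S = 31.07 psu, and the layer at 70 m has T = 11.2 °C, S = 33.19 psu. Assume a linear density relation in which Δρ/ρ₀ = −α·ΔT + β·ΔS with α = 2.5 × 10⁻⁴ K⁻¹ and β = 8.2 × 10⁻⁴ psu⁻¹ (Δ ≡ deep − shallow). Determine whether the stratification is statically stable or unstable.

ΔT = 11.2 − 6.8 = +4.4 K and ΔS = 33.19 − 31.07 = +2.12 psu (deep − shallow).
−αΔT = -1.10 × 10⁻³; βΔS = 1.7384 × 10⁻³; sum Δρ/ρ₀ = 6.384 × 10⁻⁴.
Δρ/ρ₀ > 0, so Δρ > 0: deeper water is denser → statically stable.

stable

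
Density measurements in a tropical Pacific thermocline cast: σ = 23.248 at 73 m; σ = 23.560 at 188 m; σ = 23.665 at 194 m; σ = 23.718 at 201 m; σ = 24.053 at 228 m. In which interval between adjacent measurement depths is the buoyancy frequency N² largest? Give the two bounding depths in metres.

188–194 m

Compute the density gradient over each adjacent pair:
  73–188 m: Δρ/Δz = 0.312/115 = 2.7 × 10⁻³ kg m⁻⁴
  188–194 m: Δρ/Δz = 0.105/6 = 0.017 kg m⁻⁴
  194–201 m: Δρ/Δz = 0.053/7 = 7.6 × 10⁻³ kg m⁻⁴
  201–228 m: Δρ/Δz = 0.335/27 = 0.012 kg m⁻⁴
The largest gradient is in the 188–194 m interval — the pycnocline.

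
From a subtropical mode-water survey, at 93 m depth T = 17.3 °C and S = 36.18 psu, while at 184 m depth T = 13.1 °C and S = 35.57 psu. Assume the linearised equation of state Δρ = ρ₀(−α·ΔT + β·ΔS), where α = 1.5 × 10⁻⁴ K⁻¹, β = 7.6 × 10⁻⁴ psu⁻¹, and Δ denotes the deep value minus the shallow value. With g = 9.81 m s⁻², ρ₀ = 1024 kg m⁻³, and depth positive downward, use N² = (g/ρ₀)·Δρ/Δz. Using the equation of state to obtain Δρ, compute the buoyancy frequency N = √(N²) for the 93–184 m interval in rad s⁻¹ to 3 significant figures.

ΔT = -4.2 K, ΔS = -0.61 psu (deep − shallow).
Δρ/ρ₀ = −αΔT + βΔS = 6.30 × 10⁻⁴ − 4.636 × 10⁻⁴ = 1.664 × 10⁻⁴, so Δρ ≈ 0.1704 kg m⁻³.
N² = (g/ρ₀)·Δρ/Δz = g·(Δρ/ρ₀)/Δz = 9.81 × 1.664 × 10⁻⁴ / 91 = 1.7938 × 10⁻⁵ s⁻².
N = √(1.7938 × 10⁻⁵) = 4.2353 × 10⁻³ rad s⁻¹ ≈ 4.24 × 10⁻³ rad s⁻¹.

4.24 × 10⁻³ rad s⁻¹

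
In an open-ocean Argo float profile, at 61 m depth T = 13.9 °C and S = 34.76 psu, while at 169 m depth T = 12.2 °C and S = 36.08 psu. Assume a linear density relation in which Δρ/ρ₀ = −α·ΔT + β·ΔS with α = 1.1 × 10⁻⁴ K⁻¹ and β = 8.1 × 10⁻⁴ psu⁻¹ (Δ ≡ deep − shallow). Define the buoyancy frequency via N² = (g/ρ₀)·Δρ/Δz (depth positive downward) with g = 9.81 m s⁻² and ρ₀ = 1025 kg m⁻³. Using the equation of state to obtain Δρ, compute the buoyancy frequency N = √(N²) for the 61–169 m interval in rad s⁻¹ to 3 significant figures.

0.0107 rad s⁻¹

ΔT = -1.7 K, ΔS = +1.32 psu (deep − shallow).
Δρ/ρ₀ = −αΔT + βΔS = 1.87 × 10⁻⁴ + 1.0692 × 10⁻³ = 1.2562 × 10⁻³, so Δρ ≈ 1.288 kg m⁻³.
N² = (g/ρ₀)·Δρ/Δz = g·(Δρ/ρ₀)/Δz = 9.81 × 1.2562 × 10⁻³ / 108 = 1.1410 × 10⁻⁴ s⁻².
N = √(1.1410 × 10⁻⁴) = 0.010682 rad s⁻¹ ≈ 0.0107 rad s⁻¹.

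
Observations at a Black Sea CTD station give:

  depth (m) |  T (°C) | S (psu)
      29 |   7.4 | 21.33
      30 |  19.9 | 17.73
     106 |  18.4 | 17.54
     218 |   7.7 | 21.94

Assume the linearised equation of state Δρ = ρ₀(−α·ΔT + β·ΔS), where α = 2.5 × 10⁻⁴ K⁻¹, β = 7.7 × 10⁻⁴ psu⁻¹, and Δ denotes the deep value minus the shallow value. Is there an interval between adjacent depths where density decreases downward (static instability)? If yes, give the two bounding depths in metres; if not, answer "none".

Evaluate Δρ/ρ₀ = −αΔT + βΔS across each adjacent pair:
  29–30 m: −αΔT+βΔS = −(2.5 × 10⁻⁴)(+12.5)+(7.7 × 10⁻⁴)(-3.60) = -5.9 × 10⁻³ → UNSTABLE
  30–106 m: −αΔT+βΔS = −(2.5 × 10⁻⁴)(-1.5)+(7.7 × 10⁻⁴)(-0.19) = 2.3 × 10⁻⁴ → stable
  106–218 m: −αΔT+βΔS = −(2.5 × 10⁻⁴)(-10.7)+(7.7 × 10⁻⁴)(+4.40) = 6.1 × 10⁻³ → stable
The 29–30 m interval has Δρ < 0: lighter water underlies denser water.

29–30 m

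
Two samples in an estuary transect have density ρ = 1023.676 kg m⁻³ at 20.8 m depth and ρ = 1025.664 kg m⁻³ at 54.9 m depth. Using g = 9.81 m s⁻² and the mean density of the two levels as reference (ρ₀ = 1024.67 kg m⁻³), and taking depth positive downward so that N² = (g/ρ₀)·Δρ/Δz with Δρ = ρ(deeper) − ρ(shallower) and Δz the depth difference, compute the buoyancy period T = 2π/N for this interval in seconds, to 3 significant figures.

Δρ = 1025.664 − 1023.676 = 1.988 kg m⁻³ over Δz = 54.9 − 20.8 = 34.1 m.
N² = (9.81/1024.67) × (1.988/34.1) = 5.5814 × 10⁻⁴ s⁻².
N = √(5.5814 × 10⁻⁴) = 0.023625 rad s⁻¹, so T = 2π/N = 265.95 s ≈ 266 s.
A positive N² confirms static stability across the interval.

266 s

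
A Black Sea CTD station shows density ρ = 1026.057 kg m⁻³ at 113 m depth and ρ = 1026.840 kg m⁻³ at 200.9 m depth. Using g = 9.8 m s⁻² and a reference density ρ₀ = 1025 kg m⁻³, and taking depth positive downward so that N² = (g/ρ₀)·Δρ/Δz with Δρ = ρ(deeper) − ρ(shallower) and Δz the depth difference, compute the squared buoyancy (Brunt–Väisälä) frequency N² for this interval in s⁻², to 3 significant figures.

8.52 × 10⁻⁵ s⁻²

Δρ = 1026.840 − 1026.057 = 0.783 kg m⁻³ over Δz = 200.9 − 113 = 87.9 m.
N² = (9.8/1025) × (0.783/87.9) = 8.5168 × 10⁻⁵ s⁻² ≈ 8.52 × 10⁻⁵ s⁻².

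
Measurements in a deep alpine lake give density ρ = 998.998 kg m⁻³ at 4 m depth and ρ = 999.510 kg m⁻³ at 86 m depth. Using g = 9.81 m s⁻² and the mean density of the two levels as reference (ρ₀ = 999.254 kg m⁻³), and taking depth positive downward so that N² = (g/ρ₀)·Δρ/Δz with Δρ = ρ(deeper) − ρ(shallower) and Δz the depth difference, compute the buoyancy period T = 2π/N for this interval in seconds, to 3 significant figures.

803 s

Δρ = 999.510 − 998.998 = 0.512 kg m⁻³ over Δz = 86 − 4 = 82 m.
N² = (9.81/999.254) × (0.512/82) = 6.1298 × 10⁻⁵ s⁻².
N = √(6.1298 × 10⁻⁵) = 7.8293 × 10⁻³ rad s⁻¹, so T = 2π/N = 802.52 s ≈ 803 s.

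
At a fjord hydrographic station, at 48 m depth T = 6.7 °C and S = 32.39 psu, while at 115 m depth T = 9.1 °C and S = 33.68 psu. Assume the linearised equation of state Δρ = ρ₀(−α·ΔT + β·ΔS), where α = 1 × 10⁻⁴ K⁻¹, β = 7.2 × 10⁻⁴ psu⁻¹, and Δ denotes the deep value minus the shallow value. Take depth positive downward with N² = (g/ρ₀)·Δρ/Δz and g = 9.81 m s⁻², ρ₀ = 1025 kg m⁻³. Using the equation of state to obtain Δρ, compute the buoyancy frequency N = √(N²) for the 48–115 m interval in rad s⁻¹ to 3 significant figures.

0.0100 rad s⁻¹

ΔT = +2.4 K, ΔS = +1.29 psu (deep − shallow).
Δρ/ρ₀ = −αΔT + βΔS = -2.40 × 10⁻⁴ + 9.288 × 10⁻⁴ = 6.888 × 10⁻⁴, so Δρ ≈ 0.7060 kg m⁻³.
N² = (g/ρ₀)·Δρ/Δz = g·(Δρ/ρ₀)/Δz = 9.81 × 6.888 × 10⁻⁴ / 67 = 1.0085 × 10⁻⁴ s⁻².
N = √(1.0085 × 10⁻⁴) = 0.010042 rad s⁻¹ ≈ 0.0100 rad s⁻¹.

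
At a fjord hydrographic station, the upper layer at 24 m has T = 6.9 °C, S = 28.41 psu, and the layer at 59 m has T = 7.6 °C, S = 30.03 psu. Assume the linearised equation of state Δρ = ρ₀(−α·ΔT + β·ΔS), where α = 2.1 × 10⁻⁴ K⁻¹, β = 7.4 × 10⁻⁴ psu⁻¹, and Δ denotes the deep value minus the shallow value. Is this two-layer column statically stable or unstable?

stable

ΔT = 7.6 − 6.9 = +0.7 K and ΔS = 30.03 − 28.41 = +1.62 psu (deep − shallow).
−αΔT = -1.47 × 10⁻⁴; βΔS = 1.1988 × 10⁻³; sum Δρ/ρ₀ = 1.0518 × 10⁻³.
Δρ/ρ₀ > 0, so Δρ > 0: deeper water is denser → statically stable.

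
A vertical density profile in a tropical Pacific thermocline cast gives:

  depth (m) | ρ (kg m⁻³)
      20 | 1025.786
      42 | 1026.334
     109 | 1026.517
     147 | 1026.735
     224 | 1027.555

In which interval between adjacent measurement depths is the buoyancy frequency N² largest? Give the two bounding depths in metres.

20–42 m

Compute the density gradient over each adjacent pair:
  20–42 m: Δρ/Δz = 0.548/22 = 0.025 kg m⁻⁴
  42–109 m: Δρ/Δz = 0.183/67 = 2.7 × 10⁻³ kg m⁻⁴
  109–147 m: Δρ/Δz = 0.218/38 = 5.7 × 10⁻³ kg m⁻⁴
  147–224 m: Δρ/Δz = 0.820/77 = 0.011 kg m⁻⁴
The largest gradient is in the 20–42 m interval — the pycnocline.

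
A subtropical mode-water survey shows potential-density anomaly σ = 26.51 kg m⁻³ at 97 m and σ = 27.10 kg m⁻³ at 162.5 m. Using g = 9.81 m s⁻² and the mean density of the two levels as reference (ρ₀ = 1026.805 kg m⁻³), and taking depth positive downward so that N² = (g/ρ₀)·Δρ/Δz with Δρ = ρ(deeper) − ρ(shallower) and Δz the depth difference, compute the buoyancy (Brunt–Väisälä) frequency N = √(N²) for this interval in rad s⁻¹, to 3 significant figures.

9.28 × 10⁻³ rad s⁻¹

Δρ = 1027.10 − 1026.51 = 0.59 kg m⁻³ over Δz = 162.5 − 97 = 65.5 m.
N² = (9.81/1026.805) × (0.59/65.5) = 8.6058 × 10⁻⁵ s⁻².
N = √(8.6058 × 10⁻⁵) = 9.2767 × 10⁻³ rad s⁻¹ ≈ 9.28 × 10⁻³ rad s⁻¹.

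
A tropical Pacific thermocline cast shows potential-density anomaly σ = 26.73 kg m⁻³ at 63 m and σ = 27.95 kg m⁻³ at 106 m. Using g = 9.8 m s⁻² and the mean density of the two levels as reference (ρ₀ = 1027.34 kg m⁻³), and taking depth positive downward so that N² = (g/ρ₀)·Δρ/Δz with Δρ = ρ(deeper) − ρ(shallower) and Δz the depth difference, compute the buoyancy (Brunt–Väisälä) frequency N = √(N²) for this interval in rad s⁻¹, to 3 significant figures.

Δρ = 1027.95 − 1026.73 = 1.22 kg m⁻³ over Δz = 106 − 63 = 43 m.
N² = (9.8/1027.34) × (1.22/43) = 2.7065 × 10⁻⁴ s⁻².
N = √(2.7065 × 10⁻⁴) = 0.016451 rad s⁻¹ ≈ 0.0165 rad s⁻¹.

0.0165 rad s⁻¹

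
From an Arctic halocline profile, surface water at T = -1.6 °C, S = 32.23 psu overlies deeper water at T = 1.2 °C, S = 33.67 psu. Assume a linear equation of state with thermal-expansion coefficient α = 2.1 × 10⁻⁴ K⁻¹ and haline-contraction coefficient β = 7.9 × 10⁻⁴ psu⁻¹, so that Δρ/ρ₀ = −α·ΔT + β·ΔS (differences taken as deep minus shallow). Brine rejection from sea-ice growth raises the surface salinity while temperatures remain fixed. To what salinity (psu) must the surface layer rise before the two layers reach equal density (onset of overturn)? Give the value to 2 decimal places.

32.93 psu

Neutral buoyancy requires −α(T_deep − T_surf) + β(S_deep − S_surf′) = 0.
S_surf′ = S_deep − (α/β)·ΔT = 33.67 − (2.1 × 10⁻⁴/7.9 × 10⁻⁴)·(+2.8) = 32.9257 psu.
Increase required: 32.9257 − 32.23 = 0.6957 psu.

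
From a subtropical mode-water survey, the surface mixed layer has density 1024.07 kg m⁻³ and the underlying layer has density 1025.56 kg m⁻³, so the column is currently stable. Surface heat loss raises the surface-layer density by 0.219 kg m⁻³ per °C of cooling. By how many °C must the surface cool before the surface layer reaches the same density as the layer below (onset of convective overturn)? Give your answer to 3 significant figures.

6.80 °C

Density deficit of the surface layer: 1025.56 − 1024.07 = 1.49 kg m⁻³.
Required change = 1.49 / 0.219 = 6.80 °C.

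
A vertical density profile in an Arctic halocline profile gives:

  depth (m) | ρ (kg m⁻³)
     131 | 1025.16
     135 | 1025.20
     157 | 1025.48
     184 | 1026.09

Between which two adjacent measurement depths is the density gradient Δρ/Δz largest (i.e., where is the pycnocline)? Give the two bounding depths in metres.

Compute the density gradient over each adjacent pair:
  131–135 m: Δρ/Δz = 0.04/4 = 0.010 kg m⁻⁴
  135–157 m: Δρ/Δz = 0.28/22 = 0.013 kg m⁻⁴
  157–184 m: Δρ/Δz = 0.61/27 = 0.023 kg m⁻⁴
The largest gradient is in the 157–184 m interval — the pycnocline.

157–184 m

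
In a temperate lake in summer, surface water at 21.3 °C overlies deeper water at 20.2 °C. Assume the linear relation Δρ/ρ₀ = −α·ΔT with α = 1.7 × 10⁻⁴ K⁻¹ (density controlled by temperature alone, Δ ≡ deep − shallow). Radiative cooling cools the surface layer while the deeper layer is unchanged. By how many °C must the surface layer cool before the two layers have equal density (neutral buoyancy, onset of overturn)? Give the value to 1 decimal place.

1.1 °C

With temperature the only control, equal density requires T_surf′ = T_deep.
T_surf′ = 20.2 °C.
Cooling required: 21.3 − 20.2 = 1.1 °C.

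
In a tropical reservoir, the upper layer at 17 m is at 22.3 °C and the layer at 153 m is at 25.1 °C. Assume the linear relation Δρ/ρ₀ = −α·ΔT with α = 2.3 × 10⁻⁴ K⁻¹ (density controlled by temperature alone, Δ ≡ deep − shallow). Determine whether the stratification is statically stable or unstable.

unstable

ΔT = 25.1 − 22.3 = +2.8 K, so Δρ/ρ₀ = −αΔT = -6.44 × 10⁻⁴.
Δρ/ρ₀ < 0, so Δρ < 0: deeper water is lighter → statically unstable; the column would overturn.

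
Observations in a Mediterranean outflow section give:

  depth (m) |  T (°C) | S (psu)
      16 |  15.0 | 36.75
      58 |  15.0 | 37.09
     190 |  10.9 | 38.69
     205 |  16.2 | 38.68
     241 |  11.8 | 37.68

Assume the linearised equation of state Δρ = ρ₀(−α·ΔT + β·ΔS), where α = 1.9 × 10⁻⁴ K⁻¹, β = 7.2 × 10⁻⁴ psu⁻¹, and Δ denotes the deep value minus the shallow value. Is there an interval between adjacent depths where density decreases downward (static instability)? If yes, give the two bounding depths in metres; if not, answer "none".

190–205 m

Evaluate Δρ/ρ₀ = −αΔT + βΔS across each adjacent pair:
  16–58 m: −αΔT+βΔS = −(1.9 × 10⁻⁴)(+0.0)+(7.2 × 10⁻⁴)(+0.34) = 2.4 × 10⁻⁴ → stable
  58–190 m: −αΔT+βΔS = −(1.9 × 10⁻⁴)(-4.1)+(7.2 × 10⁻⁴)(+1.60) = 1.9 × 10⁻³ → stable
  190–205 m: −αΔT+βΔS = −(1.9 × 10⁻⁴)(+5.3)+(7.2 × 10⁻⁴)(-0.01) = -1.0 × 10⁻³ → UNSTABLE
  205–241 m: −αΔT+βΔS = −(1.9 × 10⁻⁴)(-4.4)+(7.2 × 10⁻⁴)(-1.00) = 1.2 × 10⁻⁴ → stable
The 190–205 m interval has Δρ < 0: lighter water underlies denser water.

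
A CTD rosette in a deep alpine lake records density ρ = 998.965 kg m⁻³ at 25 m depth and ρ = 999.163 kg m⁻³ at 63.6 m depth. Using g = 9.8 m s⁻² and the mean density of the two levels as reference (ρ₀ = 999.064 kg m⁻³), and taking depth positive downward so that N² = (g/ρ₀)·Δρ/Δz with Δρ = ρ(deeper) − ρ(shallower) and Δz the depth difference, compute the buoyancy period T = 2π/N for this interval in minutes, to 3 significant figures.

Δρ = 999.163 − 998.965 = 0.198 kg m⁻³ over Δz = 63.6 − 25 = 38.6 m.
N² = (9.8/999.064) × (0.198/38.6) = 5.0317 × 10⁻⁵ s⁻².
N = √(5.0317 × 10⁻⁵) = 7.0934 × 10⁻³ rad s⁻¹, so T = 2π/N = 885.78 s = 14.763 min ≈ 14.8 min.
N² > 0, so the interval is statically stable.

14.8 min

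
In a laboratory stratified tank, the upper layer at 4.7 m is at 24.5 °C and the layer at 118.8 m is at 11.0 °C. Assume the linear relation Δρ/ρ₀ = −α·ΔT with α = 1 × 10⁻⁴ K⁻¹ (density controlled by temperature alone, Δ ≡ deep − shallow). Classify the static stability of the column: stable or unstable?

ΔT = 11.0 − 24.5 = -13.5 K, so Δρ/ρ₀ = −αΔT = 1.35 × 10⁻³.
Δρ/ρ₀ > 0, so Δρ > 0: deeper water is denser → statically stable.

stable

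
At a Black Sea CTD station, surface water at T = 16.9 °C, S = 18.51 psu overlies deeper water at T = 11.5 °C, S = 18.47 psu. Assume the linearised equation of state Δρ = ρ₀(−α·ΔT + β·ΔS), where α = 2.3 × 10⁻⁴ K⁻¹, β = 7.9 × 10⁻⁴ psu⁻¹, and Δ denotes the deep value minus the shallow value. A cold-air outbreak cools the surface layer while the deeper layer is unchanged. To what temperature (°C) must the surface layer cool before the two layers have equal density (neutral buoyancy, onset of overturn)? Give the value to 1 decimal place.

Neutral buoyancy requires Δρ = 0, i.e. −α(T_deep − T_surf′) + β(S_deep − S_surf) = 0.
T_surf′ = T_deep − (β/α)·ΔS = 11.5 − (7.9 × 10⁻⁴/2.3 × 10⁻⁴)·(-0.04) = 11.637 °C.
Cooling required: 16.9 − (11.637) = 5.263 °C.

11.6 °C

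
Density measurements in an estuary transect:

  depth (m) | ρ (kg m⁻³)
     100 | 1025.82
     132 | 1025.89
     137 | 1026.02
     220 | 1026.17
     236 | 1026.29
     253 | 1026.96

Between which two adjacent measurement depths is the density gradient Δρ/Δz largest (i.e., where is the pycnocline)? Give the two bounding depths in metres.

Compute the density gradient over each adjacent pair:
  100–132 m: Δρ/Δz = 0.07/32 = 2.2 × 10⁻³ kg m⁻⁴
  132–137 m: Δρ/Δz = 0.13/5 = 0.026 kg m⁻⁴
  137–220 m: Δρ/Δz = 0.15/83 = 1.8 × 10⁻³ kg m⁻⁴
  220–236 m: Δρ/Δz = 0.12/16 = 7.5 × 10⁻³ kg m⁻⁴
  236–253 m: Δρ/Δz = 0.67/17 = 0.039 kg m⁻⁴
The largest gradient is in the 236–253 m interval — the pycnocline.

236–253 m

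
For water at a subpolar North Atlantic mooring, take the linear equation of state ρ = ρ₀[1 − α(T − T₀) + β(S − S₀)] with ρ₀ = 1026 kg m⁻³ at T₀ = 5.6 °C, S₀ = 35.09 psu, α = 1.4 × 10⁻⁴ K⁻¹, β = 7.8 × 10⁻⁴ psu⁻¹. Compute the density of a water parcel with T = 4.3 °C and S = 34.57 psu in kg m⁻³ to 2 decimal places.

1025.77 kg m⁻³

T − T₀ = -1.3 K, S − S₀ = -0.52 psu.
Bracket = 1 − α·(-1.3) + β·(-0.52) = 1 + (-2.236 × 10⁻⁴) = 0.9997764.
ρ = 1026 × 0.9997764 = 1025.77 kg m⁻³.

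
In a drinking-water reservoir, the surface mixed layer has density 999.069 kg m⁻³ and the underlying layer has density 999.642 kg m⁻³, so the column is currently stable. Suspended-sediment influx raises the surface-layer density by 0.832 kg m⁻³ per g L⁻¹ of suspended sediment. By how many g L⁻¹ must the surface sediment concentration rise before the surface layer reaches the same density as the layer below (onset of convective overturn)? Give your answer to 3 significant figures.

Density deficit of the surface layer: 999.642 − 999.069 = 0.573 kg m⁻³.
Required change = 0.573 / 0.832 = 0.689 g L⁻¹.

0.689 g L⁻¹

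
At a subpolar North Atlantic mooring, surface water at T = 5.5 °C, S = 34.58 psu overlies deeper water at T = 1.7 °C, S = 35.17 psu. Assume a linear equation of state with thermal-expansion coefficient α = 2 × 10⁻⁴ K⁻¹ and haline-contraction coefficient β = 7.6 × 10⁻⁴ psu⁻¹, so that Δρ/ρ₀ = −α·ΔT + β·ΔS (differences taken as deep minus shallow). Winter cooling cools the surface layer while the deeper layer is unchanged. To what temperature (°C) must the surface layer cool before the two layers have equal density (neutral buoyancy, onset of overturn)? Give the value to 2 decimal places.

Neutral buoyancy requires Δρ = 0, i.e. −α(T_deep − T_surf′) + β(S_deep − S_surf) = 0.
T_surf′ = T_deep − (β/α)·ΔS = 1.7 − (7.6 × 10⁻⁴/2 × 10⁻⁴)·(+0.59) = -0.5420 °C.
Cooling required: 5.5 − (-0.5420) = 6.0420 °C.

-0.54 °C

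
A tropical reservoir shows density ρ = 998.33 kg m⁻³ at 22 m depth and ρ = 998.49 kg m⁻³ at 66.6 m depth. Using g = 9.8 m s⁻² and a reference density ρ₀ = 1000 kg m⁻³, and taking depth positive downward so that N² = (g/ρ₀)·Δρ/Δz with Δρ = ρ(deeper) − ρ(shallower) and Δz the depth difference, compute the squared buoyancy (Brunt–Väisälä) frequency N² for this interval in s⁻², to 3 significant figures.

3.52 × 10⁻⁵ s⁻²

Δρ = 998.49 − 998.33 = 0.16 kg m⁻³ over Δz = 66.6 − 22 = 44.6 m.
N² = (9.8/1000) × (0.16/44.6) = 3.5157 × 10⁻⁵ s⁻² ≈ 3.52 × 10⁻⁵ s⁻².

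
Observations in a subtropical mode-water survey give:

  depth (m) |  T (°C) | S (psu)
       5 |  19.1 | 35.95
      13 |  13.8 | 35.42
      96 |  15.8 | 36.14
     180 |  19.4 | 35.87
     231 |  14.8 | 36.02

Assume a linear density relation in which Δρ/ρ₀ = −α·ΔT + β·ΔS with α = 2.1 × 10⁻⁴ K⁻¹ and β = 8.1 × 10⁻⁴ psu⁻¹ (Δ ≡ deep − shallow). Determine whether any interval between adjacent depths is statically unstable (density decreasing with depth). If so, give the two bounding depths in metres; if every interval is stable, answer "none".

96–180 m

Evaluate Δρ/ρ₀ = −αΔT + βΔS across each adjacent pair:
  5–13 m: −αΔT+βΔS = −(2.1 × 10⁻⁴)(-5.3)+(8.1 × 10⁻⁴)(-0.53) = 6.8 × 10⁻⁴ → stable
  13–96 m: −αΔT+βΔS = −(2.1 × 10⁻⁴)(+2.0)+(8.1 × 10⁻⁴)(+0.72) = 1.6 × 10⁻⁴ → stable
  96–180 m: −αΔT+βΔS = −(2.1 × 10⁻⁴)(+3.6)+(8.1 × 10⁻⁴)(-0.27) = -9.7 × 10⁻⁴ → UNSTABLE
  180–231 m: −αΔT+βΔS = −(2.1 × 10⁻⁴)(-4.6)+(8.1 × 10⁻⁴)(+0.15) = 1.1 × 10⁻³ → stable
The 96–180 m interval has Δρ < 0: lighter water underlies denser water.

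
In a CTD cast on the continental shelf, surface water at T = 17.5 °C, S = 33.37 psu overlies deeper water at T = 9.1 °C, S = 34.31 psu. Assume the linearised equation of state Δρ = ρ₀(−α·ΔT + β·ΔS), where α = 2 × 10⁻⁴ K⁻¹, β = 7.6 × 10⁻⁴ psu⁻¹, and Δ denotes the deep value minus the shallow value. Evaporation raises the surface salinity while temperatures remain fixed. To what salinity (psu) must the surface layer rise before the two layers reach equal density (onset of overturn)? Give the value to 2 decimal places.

36.52 psu

Neutral buoyancy requires −α(T_deep − T_surf) + β(S_deep − S_surf′) = 0.
S_surf′ = S_deep − (α/β)·ΔT = 34.31 − (2 × 10⁻⁴/7.6 × 10⁻⁴)·(-8.4) = 36.5205 psu.
Increase required: 36.5205 − 33.37 = 3.1505 psu.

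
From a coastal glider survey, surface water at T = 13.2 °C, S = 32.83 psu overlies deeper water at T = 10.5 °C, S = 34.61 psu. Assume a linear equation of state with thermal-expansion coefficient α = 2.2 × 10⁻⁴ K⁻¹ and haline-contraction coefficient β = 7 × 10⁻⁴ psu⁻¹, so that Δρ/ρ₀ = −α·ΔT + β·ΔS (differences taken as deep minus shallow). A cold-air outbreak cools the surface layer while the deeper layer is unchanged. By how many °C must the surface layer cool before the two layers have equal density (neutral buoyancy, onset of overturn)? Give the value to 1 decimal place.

Neutral buoyancy requires Δρ = 0, i.e. −α(T_deep − T_surf′) + β(S_deep − S_surf) = 0.
T_surf′ = T_deep − (β/α)·ΔS = 10.5 − (7 × 10⁻⁴/2.2 × 10⁻⁴)·(+1.78) = 4.836 °C.
Cooling required: 13.2 − (4.836) = 8.364 °C.

8.4 °C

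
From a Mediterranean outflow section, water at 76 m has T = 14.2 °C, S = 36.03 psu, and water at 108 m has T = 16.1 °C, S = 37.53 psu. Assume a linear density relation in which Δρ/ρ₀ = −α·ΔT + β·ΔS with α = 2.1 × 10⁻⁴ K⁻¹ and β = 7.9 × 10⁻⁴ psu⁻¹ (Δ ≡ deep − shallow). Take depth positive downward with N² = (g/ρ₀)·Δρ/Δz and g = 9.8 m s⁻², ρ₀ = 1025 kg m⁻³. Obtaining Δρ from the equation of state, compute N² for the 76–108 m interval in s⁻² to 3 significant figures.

2.41 × 10⁻⁴ s⁻²

ΔT = +1.9 K, ΔS = +1.50 psu (deep − shallow).
Δρ/ρ₀ = −αΔT + βΔS = -3.99 × 10⁻⁴ + 1.185 × 10⁻³ = 7.86 × 10⁻⁴, so Δρ ≈ 0.8056 kg m⁻³.
N² = (g/ρ₀)·Δρ/Δz = g·(Δρ/ρ₀)/Δz = 9.8 × 7.86 × 10⁻⁴ / 32 = 2.4071 × 10⁻⁴ s⁻² ≈ 2.41 × 10⁻⁴ s⁻².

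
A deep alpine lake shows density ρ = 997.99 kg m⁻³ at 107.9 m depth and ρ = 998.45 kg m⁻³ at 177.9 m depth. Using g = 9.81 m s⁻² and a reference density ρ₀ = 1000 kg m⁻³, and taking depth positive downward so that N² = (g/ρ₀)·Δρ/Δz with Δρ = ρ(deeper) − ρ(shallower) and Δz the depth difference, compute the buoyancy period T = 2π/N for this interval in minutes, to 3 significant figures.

Δρ = 998.45 − 997.99 = 0.46 kg m⁻³ over Δz = 177.9 − 107.9 = 70 m.
N² = (9.81/1000) × (0.46/70) = 6.4466 × 10⁻⁵ s⁻².
N = √(6.4466 × 10⁻⁵) = 8.0291 × 10⁻³ rad s⁻¹, so T = 2π/N = 782.55 s = 13.042 min ≈ 13.0 min.

13.0 min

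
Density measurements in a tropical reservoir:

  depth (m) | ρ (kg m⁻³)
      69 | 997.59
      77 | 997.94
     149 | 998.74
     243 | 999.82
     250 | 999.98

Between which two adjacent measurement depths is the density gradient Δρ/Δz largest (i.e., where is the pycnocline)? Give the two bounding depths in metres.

69–77 m

Compute the density gradient over each adjacent pair:
  69–77 m: Δρ/Δz = 0.35/8 = 0.044 kg m⁻⁴
  77–149 m: Δρ/Δz = 0.80/72 = 0.011 kg m⁻⁴
  149–243 m: Δρ/Δz = 1.08/94 = 0.011 kg m⁻⁴
  243–250 m: Δρ/Δz = 0.16/7 = 0.023 kg m⁻⁴
The largest gradient is in the 69–77 m interval — the pycnocline.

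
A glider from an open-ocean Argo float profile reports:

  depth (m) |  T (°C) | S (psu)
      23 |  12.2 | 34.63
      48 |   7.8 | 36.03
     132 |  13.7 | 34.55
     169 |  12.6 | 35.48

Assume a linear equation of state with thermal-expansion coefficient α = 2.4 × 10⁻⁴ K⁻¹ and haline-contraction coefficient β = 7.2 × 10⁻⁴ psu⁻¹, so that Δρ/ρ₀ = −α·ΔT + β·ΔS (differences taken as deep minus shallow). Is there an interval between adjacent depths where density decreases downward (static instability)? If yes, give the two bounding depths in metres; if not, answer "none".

48–132 m

Evaluate Δρ/ρ₀ = −αΔT + βΔS across each adjacent pair:
  23–48 m: −αΔT+βΔS = −(2.4 × 10⁻⁴)(-4.4)+(7.2 × 10⁻⁴)(+1.40) = 2.1 × 10⁻³ → stable
  48–132 m: −αΔT+βΔS = −(2.4 × 10⁻⁴)(+5.9)+(7.2 × 10⁻⁴)(-1.48) = -2.5 × 10⁻³ → UNSTABLE
  132–169 m: −αΔT+βΔS = −(2.4 × 10⁻⁴)(-1.1)+(7.2 × 10⁻⁴)(+0.93) = 9.3 × 10⁻⁴ → stable
The 48–132 m interval has Δρ < 0: lighter water underlies denser water.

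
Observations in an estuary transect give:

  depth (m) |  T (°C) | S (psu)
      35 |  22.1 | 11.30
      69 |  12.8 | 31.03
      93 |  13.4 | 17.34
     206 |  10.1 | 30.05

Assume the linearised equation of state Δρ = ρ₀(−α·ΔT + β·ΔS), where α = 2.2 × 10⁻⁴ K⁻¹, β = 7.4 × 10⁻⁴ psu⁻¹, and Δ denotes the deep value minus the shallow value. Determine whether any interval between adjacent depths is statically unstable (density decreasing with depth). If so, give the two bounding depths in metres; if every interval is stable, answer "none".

Evaluate Δρ/ρ₀ = −αΔT + βΔS across each adjacent pair:
  35–69 m: −αΔT+βΔS = −(2.2 × 10⁻⁴)(-9.3)+(7.4 × 10⁻⁴)(+19.73) = 0.017 → stable
  69–93 m: −αΔT+βΔS = −(2.2 × 10⁻⁴)(+0.6)+(7.4 × 10⁻⁴)(-13.69) = -0.010 → UNSTABLE
  93–206 m: −αΔT+βΔS = −(2.2 × 10⁻⁴)(-3.3)+(7.4 × 10⁻⁴)(+12.71) = 0.010 → stable
The 69–93 m interval has Δρ < 0: lighter water underlies denser water.

69–93 m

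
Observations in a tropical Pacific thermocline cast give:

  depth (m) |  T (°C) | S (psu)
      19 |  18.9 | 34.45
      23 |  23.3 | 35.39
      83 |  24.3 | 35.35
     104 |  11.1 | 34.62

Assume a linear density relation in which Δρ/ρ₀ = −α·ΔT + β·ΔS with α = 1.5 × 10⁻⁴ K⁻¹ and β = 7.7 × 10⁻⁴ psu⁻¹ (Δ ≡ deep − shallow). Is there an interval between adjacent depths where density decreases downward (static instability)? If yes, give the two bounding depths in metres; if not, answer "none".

23–83 m

Evaluate Δρ/ρ₀ = −αΔT + βΔS across each adjacent pair:
  19–23 m: −αΔT+βΔS = −(1.5 × 10⁻⁴)(+4.4)+(7.7 × 10⁻⁴)(+0.94) = 6.4 × 10⁻⁵ → stable
  23–83 m: −αΔT+βΔS = −(1.5 × 10⁻⁴)(+1.0)+(7.7 × 10⁻⁴)(-0.04) = -1.8 × 10⁻⁴ → UNSTABLE
  83–104 m: −αΔT+βΔS = −(1.5 × 10⁻⁴)(-13.2)+(7.7 × 10⁻⁴)(-0.73) = 1.4 × 10⁻³ → stable
The 23–83 m interval has Δρ < 0: lighter water underlies denser water.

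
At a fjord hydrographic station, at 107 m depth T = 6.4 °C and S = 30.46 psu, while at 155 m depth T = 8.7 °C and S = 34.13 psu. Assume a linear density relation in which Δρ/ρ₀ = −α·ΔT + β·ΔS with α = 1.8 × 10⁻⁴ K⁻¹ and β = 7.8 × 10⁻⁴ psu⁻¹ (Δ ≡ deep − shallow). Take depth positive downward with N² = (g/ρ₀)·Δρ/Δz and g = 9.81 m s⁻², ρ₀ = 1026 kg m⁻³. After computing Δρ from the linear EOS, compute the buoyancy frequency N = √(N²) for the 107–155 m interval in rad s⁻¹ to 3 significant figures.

0.0224 rad s⁻¹

ΔT = +2.3 K, ΔS = +3.67 psu (deep − shallow).
Δρ/ρ₀ = −αΔT + βΔS = -4.14 × 10⁻⁴ + 2.8626 × 10⁻³ = 2.4486 × 10⁻³, so Δρ ≈ 2.512 kg m⁻³.
N² = (g/ρ₀)·Δρ/Δz = g·(Δρ/ρ₀)/Δz = 9.81 × 2.4486 × 10⁻³ / 48 = 5.0043 × 10⁻⁴ s⁻².
N = √(5.0043 × 10⁻⁴) = 0.022370 rad s⁻¹ ≈ 0.0224 rad s⁻¹.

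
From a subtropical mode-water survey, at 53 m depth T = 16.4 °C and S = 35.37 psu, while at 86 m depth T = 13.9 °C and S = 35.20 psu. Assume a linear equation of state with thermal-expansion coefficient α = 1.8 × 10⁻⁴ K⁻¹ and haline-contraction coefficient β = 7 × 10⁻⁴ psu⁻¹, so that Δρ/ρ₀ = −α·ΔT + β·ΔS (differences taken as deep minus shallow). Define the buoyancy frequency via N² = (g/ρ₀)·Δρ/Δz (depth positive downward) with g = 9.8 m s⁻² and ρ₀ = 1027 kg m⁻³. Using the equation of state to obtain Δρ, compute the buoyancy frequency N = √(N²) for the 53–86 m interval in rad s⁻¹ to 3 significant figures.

9.91 × 10⁻³ rad s⁻¹

ΔT = -2.5 K, ΔS = -0.17 psu (deep − shallow).
Δρ/ρ₀ = −αΔT + βΔS = 4.50 × 10⁻⁴ − 1.19 × 10⁻⁴ = 3.31 × 10⁻⁴, so Δρ ≈ 0.3399 kg m⁻³.
N² = (g/ρ₀)·Δρ/Δz = g·(Δρ/ρ₀)/Δz = 9.8 × 3.31 × 10⁻⁴ / 33 = 9.8297 × 10⁻⁵ s⁻².
N = √(9.8297 × 10⁻⁵) = 9.9145 × 10⁻³ rad s⁻¹ ≈ 9.91 × 10⁻³ rad s⁻¹.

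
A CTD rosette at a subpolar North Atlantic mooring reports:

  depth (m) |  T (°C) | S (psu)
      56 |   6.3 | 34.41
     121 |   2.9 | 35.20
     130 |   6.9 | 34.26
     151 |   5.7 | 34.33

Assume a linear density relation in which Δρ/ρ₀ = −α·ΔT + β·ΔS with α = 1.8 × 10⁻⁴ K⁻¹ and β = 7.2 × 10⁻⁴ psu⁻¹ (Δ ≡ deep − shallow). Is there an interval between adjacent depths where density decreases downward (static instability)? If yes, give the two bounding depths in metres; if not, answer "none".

121–130 m

Evaluate Δρ/ρ₀ = −αΔT + βΔS across each adjacent pair:
  56–121 m: −αΔT+βΔS = −(1.8 × 10⁻⁴)(-3.4)+(7.2 × 10⁻⁴)(+0.79) = 1.2 × 10⁻³ → stable
  121–130 m: −αΔT+βΔS = −(1.8 × 10⁻⁴)(+4.0)+(7.2 × 10⁻⁴)(-0.94) = -1.4 × 10⁻³ → UNSTABLE
  130–151 m: −αΔT+βΔS = −(1.8 × 10⁻⁴)(-1.2)+(7.2 × 10⁻⁴)(+0.07) = 2.7 × 10⁻⁴ → stable
The 121–130 m interval has Δρ < 0: lighter water underlies denser water.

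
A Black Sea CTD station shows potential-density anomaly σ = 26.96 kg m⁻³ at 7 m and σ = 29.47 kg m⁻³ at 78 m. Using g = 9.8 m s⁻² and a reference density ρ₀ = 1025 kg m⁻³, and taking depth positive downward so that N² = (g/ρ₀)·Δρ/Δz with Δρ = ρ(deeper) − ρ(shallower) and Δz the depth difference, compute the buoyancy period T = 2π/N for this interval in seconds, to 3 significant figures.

Δρ = 1029.47 − 1026.96 = 2.51 kg m⁻³ over Δz = 78 − 7 = 71 m.
N² = (9.8/1025) × (2.51/71) = 3.3800 × 10⁻⁴ s⁻².
N = √(3.3800 × 10⁻⁴) = 0.018385 rad s⁻¹, so T = 2π/N = 341.76 s ≈ 342 s.

342 s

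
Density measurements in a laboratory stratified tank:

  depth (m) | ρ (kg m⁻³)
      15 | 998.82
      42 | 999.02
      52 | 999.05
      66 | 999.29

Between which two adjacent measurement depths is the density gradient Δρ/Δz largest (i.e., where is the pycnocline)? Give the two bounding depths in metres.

Compute the density gradient over each adjacent pair:
  15–42 m: Δρ/Δz = 0.20/27 = 7.4 × 10⁻³ kg m⁻⁴
  42–52 m: Δρ/Δz = 0.03/10 = 3.0 × 10⁻³ kg m⁻⁴
  52–66 m: Δρ/Δz = 0.24/14 = 0.017 kg m⁻⁴
The largest gradient is in the 52–66 m interval — the pycnocline.

52–66 m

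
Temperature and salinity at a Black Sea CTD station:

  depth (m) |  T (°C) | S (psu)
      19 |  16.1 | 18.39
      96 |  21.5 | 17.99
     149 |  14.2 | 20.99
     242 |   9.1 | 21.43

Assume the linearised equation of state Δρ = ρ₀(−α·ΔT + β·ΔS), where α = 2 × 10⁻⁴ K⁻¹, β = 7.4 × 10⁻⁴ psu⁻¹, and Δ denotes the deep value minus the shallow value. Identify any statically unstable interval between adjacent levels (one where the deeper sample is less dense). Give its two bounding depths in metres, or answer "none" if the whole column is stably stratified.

Evaluate Δρ/ρ₀ = −αΔT + βΔS across each adjacent pair:
  19–96 m: −αΔT+βΔS = −(2 × 10⁻⁴)(+5.4)+(7.4 × 10⁻⁴)(-0.40) = -1.4 × 10⁻³ → UNSTABLE
  96–149 m: −αΔT+βΔS = −(2 × 10⁻⁴)(-7.3)+(7.4 × 10⁻⁴)(+3.00) = 3.7 × 10⁻³ → stable
  149–242 m: −αΔT+βΔS = −(2 × 10⁻⁴)(-5.1)+(7.4 × 10⁻⁴)(+0.44) = 1.3 × 10⁻³ → stable
The 19–96 m interval has Δρ < 0: lighter water underlies denser water.

19–96 m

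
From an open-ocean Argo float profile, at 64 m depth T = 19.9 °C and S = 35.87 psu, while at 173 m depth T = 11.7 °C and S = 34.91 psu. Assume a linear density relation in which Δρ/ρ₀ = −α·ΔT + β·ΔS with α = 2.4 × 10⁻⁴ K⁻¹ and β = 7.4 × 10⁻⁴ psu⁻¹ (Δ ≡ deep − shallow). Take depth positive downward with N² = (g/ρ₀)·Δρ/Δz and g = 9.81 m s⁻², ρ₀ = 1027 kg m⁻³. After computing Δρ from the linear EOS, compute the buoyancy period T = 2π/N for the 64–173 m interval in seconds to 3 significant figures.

591 s

ΔT = -8.2 K, ΔS = -0.96 psu (deep − shallow).
Δρ/ρ₀ = −αΔT + βΔS = 1.968 × 10⁻³ − 7.104 × 10⁻⁴ = 1.2576 × 10⁻³, so Δρ ≈ 1.292 kg m⁻³.
N² = (g/ρ₀)·Δρ/Δz = g·(Δρ/ρ₀)/Δz = 9.81 × 1.2576 × 10⁻³ / 109 = 1.1318 × 10⁻⁴ s⁻².
N = √(1.1318 × 10⁻⁴) = 0.010639 rad s⁻¹ → T = 2π/N = 590.58 s ≈ 591 s.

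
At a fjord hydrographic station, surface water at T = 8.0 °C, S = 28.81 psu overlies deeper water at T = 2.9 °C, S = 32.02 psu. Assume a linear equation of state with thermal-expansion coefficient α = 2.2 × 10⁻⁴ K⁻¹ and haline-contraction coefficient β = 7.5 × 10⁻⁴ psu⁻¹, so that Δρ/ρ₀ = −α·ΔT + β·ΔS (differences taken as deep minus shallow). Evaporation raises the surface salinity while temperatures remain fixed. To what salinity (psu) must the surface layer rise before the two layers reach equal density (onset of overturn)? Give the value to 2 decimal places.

33.52 psu

Neutral buoyancy requires −α(T_deep − T_surf) + β(S_deep − S_surf′) = 0.
S_surf′ = S_deep − (α/β)·ΔT = 32.02 − (2.2 × 10⁻⁴/7.5 × 10⁻⁴)·(-5.1) = 33.5160 psu.
Increase required: 33.5160 − 28.81 = 4.7060 psu.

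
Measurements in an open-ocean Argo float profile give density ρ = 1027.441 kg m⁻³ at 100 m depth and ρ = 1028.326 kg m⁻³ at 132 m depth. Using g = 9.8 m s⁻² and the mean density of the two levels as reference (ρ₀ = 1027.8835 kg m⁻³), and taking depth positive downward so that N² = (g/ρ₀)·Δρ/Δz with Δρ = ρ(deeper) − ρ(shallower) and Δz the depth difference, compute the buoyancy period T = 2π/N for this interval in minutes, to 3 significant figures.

Δρ = 1028.326 − 1027.441 = 0.885 kg m⁻³ over Δz = 132 − 100 = 32 m.
N² = (9.8/1027.8835) × (0.885/32) = 2.6368 × 10⁻⁴ s⁻².
N = √(2.6368 × 10⁻⁴) = 0.016238 rad s⁻¹, so T = 2π/N = 386.94 s = 6.4490 min ≈ 6.45 min.

6.45 min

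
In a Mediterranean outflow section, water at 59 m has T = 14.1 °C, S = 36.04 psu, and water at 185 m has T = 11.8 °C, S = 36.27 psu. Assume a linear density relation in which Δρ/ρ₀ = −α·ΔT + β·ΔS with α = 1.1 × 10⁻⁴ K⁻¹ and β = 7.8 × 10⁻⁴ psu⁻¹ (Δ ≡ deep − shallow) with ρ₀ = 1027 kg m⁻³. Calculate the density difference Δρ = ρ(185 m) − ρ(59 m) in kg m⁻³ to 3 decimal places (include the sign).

ΔT = -2.3 K, ΔS = +0.23 psu (deep − shallow).
Δρ/ρ₀ = −(1.1 × 10⁻⁴)(-2.3) + (7.8 × 10⁻⁴)(+0.23) = 4.324 × 10⁻⁴.
Δρ = 1027 × (4.324 × 10⁻⁴) = +0.444 kg m⁻³.
Positive Δρ: denser below, stable.

+0.444 kg m⁻³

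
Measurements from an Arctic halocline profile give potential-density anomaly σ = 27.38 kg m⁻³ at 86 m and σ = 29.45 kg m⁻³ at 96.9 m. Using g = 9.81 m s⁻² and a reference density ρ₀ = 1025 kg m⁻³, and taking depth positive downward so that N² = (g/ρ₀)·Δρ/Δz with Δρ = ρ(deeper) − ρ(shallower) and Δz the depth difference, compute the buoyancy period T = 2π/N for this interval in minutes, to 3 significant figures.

2.46 min

Δρ = 1029.45 − 1027.38 = 2.07 kg m⁻³ over Δz = 96.9 − 86 = 10.9 m.
N² = (9.81/1025) × (2.07/10.9) = 1.8176 × 10⁻³ s⁻².
N = √(1.8176 × 10⁻³) = 0.042633 rad s⁻¹, so T = 2π/N = 147.38 s = 2.4563 min ≈ 2.46 min.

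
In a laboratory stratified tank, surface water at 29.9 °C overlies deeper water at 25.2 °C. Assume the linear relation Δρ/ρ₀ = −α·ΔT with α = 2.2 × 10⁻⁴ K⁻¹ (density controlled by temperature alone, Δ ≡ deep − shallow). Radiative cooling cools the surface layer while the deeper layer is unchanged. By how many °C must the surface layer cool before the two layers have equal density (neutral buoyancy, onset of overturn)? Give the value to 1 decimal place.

4.7 °C

With temperature the only control, equal density requires T_surf′ = T_deep.
T_surf′ = 25.2 °C.
Cooling required: 29.9 − 25.2 = 4.7 °C.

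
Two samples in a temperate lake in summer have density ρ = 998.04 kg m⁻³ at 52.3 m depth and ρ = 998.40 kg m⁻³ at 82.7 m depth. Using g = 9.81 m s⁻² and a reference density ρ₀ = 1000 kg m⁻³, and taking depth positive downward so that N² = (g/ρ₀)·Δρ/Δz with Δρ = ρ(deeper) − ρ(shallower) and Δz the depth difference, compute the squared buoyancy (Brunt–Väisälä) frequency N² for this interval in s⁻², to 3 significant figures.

1.16 × 10⁻⁴ s⁻²

Δρ = 998.40 − 998.04 = 0.36 kg m⁻³ over Δz = 82.7 − 52.3 = 30.4 m.
N² = (9.81/1000) × (0.36/30.4) = 1.1617 × 10⁻⁴ s⁻² ≈ 1.16 × 10⁻⁴ s⁻².
N² > 0, so the interval is statically stable.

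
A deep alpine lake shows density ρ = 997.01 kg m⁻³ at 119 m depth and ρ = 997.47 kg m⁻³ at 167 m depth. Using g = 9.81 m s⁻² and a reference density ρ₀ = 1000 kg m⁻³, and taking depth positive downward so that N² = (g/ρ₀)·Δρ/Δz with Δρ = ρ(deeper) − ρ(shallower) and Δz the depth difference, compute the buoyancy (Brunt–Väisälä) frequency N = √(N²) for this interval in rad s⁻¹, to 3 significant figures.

9.70 × 10⁻³ rad s⁻¹

Δρ = 997.47 − 997.01 = 0.46 kg m⁻³ over Δz = 167 − 119 = 48 m.
N² = (9.81/1000) × (0.46/48) = 9.4013 × 10⁻⁵ s⁻².
N = √(9.4013 × 10⁻⁵) = 9.6960 × 10⁻³ rad s⁻¹ ≈ 9.70 × 10⁻³ rad s⁻¹.
A positive N² confirms static stability across the interval.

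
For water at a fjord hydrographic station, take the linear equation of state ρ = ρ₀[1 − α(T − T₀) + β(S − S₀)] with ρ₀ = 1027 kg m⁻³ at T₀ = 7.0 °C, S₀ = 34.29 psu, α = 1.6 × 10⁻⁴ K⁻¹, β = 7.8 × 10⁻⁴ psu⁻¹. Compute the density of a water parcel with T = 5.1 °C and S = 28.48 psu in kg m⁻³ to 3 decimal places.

1022.658 kg m⁻³

T − T₀ = -1.9 K, S − S₀ = -5.81 psu.
Bracket = 1 − α·(-1.9) + β·(-5.81) = 1 + (-4.2278 × 10⁻³) = 0.9957722.
ρ = 1027 × 0.9957722 = 1022.658 kg m⁻³.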